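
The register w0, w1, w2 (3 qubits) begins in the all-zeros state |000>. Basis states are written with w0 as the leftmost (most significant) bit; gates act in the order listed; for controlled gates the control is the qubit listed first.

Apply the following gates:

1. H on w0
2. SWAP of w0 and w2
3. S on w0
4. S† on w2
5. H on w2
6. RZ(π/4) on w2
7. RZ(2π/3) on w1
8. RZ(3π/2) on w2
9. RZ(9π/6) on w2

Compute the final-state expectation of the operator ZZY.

The expectation value of ZZY is -sqrt(2)/2.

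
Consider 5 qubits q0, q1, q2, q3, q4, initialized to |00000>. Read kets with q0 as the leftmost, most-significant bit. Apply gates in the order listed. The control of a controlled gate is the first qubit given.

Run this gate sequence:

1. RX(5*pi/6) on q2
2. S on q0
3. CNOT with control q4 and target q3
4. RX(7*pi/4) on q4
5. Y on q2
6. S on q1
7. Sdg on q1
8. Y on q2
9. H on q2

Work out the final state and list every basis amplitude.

After the circuit, the state carries amplitude (1 - I)*sqrt(sqrt(2) + 2)*(-sqrt(3) + I)/8 on |00000>, -(1 - I)*(1 + sqrt(3)*I)*sqrt(2 - sqrt(2))/8 on |00001>, (1 - I)*(1 - sqrt(3)*I)*sqrt(sqrt(2) + 2)/8 on |00100>, (1 - I)*sqrt(2 - sqrt(2))*(sqrt(3) + I)/8 on |00101>, and 0 on every other basis state. Key observation: steps 5-8 multiply out to the identity, so the circuit reduces to the remaining gates.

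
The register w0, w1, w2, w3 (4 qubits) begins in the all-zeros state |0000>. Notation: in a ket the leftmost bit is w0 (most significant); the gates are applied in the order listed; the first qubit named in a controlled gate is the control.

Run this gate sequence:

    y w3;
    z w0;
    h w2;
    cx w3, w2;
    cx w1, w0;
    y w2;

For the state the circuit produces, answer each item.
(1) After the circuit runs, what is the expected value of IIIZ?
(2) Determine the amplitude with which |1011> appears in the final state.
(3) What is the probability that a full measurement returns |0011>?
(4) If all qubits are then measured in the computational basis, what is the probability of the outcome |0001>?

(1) The expectation value of IIIZ is -1.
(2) The final state's coefficient on |1011> equals 0.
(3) A full measurement returns |0011> with probability 1/2.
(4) The probability of measuring |0001> is 1/2.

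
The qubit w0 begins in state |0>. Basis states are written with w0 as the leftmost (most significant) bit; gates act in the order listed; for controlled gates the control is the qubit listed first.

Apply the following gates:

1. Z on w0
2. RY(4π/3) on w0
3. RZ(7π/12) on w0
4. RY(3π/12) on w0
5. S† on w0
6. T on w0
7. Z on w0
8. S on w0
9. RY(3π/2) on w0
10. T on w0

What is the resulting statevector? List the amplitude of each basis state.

The final amplitudes are sqrt(2)*sqrt(sqrt(2)/4 + 1/2)*exp(-7*I*pi/24)/4 - sqrt(2)*sqrt(1/2 - sqrt(2)/4)*exp(-I*pi/24)/4 + sqrt(6)*sqrt(1/2 - sqrt(2)/4)*exp(7*I*pi/24)/4 + sqrt(6)*sqrt(sqrt(2)/4 + 1/2)*exp(13*I*pi/24)/4 on |0>, -sqrt(6)*sqrt(1/2 - sqrt(2)/4)*exp(13*I*pi/24)/4 - sqrt(2)*sqrt(1/2 - sqrt(2)/4)*exp(5*I*pi/24)/4 - sqrt(2)*sqrt(sqrt(2)/4 + 1/2)*exp(-I*pi/24)/4 + sqrt(6)*sqrt(sqrt(2)/4 + 1/2)*exp(19*I*pi/24)/4 on |1>.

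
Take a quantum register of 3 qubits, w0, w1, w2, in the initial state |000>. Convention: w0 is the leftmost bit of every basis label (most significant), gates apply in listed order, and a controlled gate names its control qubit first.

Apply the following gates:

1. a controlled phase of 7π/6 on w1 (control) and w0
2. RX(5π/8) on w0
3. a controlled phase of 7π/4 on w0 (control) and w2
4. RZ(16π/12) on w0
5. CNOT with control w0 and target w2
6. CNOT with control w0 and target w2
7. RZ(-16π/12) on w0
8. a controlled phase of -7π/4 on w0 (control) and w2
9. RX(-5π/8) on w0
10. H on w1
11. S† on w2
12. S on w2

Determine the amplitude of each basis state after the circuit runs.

The final amplitudes are sqrt(2)/2 on |000>, sqrt(2)/2 on |010>, and 0 on every other basis state. Key observation: gates 2-9 undo each other exactly, leaving only the rest of the circuit to track.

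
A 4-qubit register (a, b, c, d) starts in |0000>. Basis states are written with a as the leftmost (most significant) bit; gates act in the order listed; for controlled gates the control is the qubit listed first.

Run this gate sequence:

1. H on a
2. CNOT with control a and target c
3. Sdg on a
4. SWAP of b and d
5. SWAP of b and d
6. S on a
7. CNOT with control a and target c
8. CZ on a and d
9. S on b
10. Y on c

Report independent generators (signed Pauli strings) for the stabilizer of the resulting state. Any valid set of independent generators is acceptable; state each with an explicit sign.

The stabilizer group can be generated by +XIII, +IZII, -IIZI, +IIIZ, among other valid generating sets.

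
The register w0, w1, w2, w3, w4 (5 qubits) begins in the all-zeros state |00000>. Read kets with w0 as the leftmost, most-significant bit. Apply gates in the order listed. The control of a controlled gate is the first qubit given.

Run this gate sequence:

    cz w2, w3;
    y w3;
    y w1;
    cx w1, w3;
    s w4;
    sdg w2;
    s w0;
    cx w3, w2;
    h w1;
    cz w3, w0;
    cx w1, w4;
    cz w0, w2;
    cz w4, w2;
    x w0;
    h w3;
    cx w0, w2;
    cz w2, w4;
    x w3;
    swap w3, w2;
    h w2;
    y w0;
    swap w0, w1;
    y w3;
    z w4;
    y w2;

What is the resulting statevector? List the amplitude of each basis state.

The resulting statevector has amplitude sqrt(2)*I/2 on |00100>, -sqrt(2)*I/2 on |10101>, and 0 on every other basis state.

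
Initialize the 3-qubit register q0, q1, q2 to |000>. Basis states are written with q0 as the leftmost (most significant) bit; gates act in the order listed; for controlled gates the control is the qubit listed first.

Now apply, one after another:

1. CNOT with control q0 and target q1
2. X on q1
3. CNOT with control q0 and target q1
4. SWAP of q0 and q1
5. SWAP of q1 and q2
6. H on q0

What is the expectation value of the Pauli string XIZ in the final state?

The observable XIZ averages to -1.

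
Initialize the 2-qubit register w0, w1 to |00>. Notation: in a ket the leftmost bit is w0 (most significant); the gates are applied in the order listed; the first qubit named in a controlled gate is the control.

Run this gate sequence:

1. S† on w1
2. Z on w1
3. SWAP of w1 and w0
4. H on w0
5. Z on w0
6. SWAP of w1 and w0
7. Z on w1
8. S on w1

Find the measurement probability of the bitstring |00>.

A full measurement returns |00> with probability 1/2.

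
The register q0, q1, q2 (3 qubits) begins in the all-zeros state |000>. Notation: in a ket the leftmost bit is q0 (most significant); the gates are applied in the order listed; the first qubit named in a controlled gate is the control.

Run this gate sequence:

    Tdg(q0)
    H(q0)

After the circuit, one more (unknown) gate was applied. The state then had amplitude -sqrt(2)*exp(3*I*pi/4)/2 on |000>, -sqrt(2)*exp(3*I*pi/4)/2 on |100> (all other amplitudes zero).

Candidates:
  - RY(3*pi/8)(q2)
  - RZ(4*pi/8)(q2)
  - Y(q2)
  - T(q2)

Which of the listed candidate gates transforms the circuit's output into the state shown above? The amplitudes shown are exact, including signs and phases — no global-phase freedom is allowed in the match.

It was RZ(4*pi/8)(q2) that produced the state shown.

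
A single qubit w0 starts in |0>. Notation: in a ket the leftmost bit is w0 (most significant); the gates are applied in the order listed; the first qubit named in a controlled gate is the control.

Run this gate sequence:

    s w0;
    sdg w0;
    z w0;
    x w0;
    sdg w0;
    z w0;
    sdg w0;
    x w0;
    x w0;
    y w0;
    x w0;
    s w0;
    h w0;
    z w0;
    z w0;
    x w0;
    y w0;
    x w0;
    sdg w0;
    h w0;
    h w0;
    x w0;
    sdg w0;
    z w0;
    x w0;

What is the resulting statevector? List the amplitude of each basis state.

After the circuit, the state carries amplitude sqrt(2)/2 on |0>, -sqrt(2)/2 on |1>.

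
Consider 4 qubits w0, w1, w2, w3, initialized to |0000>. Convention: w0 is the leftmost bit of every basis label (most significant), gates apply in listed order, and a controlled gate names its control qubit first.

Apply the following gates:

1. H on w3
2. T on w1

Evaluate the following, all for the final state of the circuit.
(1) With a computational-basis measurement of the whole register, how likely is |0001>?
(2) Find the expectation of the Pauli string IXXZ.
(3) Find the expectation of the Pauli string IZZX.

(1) A full measurement returns |0001> with probability 1/2.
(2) In the final state, IXXZ has expectation 0.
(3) The expectation value of IZZX is 1.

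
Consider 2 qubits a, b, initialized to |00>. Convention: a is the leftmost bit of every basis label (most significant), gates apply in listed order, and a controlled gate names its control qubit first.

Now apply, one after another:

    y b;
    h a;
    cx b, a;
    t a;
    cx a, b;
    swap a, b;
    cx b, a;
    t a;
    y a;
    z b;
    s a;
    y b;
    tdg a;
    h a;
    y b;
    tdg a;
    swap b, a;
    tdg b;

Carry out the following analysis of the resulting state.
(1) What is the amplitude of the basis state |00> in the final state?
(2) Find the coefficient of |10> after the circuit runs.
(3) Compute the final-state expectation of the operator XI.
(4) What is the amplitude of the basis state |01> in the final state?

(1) The amplitude on |00> is exp(I*pi/4)/2.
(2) The amplitude on |10> is -I/2.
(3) In the final state, XI has expectation -sqrt(2)/2.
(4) |01> carries amplitude -exp(3*I*pi/4)/2 in the final state.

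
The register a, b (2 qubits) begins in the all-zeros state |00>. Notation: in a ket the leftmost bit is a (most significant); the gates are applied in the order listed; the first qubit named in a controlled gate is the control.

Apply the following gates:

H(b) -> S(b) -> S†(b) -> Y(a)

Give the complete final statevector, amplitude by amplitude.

The resulting statevector has amplitude 0 on |00>, 0 on |01>, sqrt(2)*I/2 on |10>, sqrt(2)*I/2 on |11>. Key observation: gates 2-3 undo each other exactly, leaving only the rest of the circuit to track.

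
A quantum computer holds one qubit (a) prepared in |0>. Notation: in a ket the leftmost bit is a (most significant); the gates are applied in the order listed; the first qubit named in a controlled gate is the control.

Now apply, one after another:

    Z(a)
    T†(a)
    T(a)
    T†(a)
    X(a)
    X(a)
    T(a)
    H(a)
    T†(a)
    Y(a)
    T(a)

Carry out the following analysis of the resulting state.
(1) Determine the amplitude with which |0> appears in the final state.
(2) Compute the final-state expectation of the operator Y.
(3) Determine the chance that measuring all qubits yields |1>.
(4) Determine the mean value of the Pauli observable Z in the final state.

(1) The final state's coefficient on |0> equals -sqrt(2)*exp(I*pi/4)/2.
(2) In the final state, Y has expectation -1.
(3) The probability of measuring |1> is 1/2.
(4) In the final state, Z has expectation 0.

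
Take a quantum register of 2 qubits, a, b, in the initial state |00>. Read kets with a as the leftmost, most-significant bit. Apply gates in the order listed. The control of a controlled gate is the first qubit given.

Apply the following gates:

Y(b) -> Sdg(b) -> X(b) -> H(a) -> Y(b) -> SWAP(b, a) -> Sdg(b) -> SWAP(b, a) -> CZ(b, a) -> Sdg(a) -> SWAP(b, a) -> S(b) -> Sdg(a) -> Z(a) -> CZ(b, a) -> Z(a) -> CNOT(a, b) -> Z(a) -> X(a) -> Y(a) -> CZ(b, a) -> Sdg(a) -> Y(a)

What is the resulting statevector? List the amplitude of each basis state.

The final amplitudes are sqrt(2)/2 on |00>, -sqrt(2)*I/2 on |01>, 0 on |10>, 0 on |11>.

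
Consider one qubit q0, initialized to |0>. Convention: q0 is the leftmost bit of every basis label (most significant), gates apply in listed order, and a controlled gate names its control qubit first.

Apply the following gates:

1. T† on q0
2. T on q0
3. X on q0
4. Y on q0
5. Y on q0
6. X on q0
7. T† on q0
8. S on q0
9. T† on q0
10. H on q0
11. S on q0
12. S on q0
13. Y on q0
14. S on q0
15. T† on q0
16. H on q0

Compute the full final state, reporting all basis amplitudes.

After the circuit, the state carries amplitude exp(3*I*pi/4)/2 + I/2 on |0>, -exp(3*I*pi/4)/2 + I/2 on |1>.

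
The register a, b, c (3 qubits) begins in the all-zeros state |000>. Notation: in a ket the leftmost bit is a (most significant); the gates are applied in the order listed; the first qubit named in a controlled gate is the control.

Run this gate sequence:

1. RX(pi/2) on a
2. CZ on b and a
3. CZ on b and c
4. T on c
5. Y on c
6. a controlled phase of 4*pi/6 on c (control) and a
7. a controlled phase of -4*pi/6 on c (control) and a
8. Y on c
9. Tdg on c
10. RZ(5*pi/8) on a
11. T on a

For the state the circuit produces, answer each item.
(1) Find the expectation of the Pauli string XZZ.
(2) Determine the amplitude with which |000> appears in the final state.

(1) In the final state, XZZ has expectation (-I + exp(I*pi/4))*exp(I*pi/8)/2. Key observation: steps 4-9 multiply out to the identity, so the circuit reduces to the remaining gates.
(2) The amplitude on |000> is -sqrt(2)*exp(11*I*pi/16)/2.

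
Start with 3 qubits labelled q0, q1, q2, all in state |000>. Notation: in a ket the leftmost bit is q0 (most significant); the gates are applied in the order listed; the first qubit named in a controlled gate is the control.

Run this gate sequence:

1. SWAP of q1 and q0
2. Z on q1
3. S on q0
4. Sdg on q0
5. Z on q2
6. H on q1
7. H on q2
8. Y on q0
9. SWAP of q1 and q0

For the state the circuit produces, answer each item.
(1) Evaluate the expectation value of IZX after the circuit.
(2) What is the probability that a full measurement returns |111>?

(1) The observable IZX averages to -1. Key observation: the block from step 3 through step 4 cancels to the identity and can be dropped.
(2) Outcome |111> occurs with probability 1/4.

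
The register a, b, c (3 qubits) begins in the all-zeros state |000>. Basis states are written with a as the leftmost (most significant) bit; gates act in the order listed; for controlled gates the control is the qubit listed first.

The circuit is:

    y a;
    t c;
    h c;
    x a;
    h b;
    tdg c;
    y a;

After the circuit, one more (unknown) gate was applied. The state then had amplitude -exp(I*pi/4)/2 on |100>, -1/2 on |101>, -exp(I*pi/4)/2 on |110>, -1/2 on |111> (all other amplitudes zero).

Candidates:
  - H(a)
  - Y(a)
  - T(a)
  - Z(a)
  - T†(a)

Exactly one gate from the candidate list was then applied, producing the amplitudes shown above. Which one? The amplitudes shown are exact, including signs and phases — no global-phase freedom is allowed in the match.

The unique candidate consistent with the amplitudes is T(a).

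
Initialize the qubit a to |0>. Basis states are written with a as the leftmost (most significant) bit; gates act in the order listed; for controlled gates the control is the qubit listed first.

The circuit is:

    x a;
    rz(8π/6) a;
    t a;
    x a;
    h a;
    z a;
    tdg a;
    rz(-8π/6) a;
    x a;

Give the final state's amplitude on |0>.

|0> carries amplitude -sqrt(2)/2 in the final state.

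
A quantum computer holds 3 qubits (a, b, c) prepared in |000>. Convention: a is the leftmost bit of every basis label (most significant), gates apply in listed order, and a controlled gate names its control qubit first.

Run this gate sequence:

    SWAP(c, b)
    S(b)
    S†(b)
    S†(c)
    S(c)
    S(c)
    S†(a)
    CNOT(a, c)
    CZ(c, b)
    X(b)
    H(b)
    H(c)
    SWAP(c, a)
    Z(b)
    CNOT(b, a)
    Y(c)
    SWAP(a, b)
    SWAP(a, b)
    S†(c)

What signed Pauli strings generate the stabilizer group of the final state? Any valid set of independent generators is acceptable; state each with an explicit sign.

The stabilizer group can be generated by +XII, +IXI, -IIZ, among other valid generating sets.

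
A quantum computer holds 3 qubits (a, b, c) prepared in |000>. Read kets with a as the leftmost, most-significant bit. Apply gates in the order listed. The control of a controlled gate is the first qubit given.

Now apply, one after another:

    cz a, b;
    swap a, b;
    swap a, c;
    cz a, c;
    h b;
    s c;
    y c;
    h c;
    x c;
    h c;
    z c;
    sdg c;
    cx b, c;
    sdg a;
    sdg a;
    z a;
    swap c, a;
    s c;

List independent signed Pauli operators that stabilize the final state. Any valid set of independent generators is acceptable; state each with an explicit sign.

One valid set of independent stabilizer generators is +XXI, -ZZI, +IIZ (any independent generating set of the same group is equally correct). Key observation: the block from step 8 through step 11 cancels to the identity and can be dropped.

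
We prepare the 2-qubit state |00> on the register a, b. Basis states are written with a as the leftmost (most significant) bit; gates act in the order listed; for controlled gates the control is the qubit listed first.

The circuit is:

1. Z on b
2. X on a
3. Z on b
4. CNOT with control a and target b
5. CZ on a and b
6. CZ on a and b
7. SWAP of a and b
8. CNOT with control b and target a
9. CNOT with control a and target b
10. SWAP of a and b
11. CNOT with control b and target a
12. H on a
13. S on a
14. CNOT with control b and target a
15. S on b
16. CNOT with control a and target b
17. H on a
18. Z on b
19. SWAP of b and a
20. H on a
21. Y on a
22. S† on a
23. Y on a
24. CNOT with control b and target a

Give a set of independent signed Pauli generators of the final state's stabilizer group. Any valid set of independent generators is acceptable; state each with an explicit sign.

The final state is stabilized by the group generated by +XZ, +ZY; other independent generating sets are equally valid.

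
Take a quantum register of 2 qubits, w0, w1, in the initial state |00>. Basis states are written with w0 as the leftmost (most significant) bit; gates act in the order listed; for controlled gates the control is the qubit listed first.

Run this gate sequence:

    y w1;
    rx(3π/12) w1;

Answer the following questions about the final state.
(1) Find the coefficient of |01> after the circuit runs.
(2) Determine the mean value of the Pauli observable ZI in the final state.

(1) |01> carries amplitude I*sqrt(sqrt(2) + 2)/2 in the final state.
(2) In the final state, ZI has expectation 1.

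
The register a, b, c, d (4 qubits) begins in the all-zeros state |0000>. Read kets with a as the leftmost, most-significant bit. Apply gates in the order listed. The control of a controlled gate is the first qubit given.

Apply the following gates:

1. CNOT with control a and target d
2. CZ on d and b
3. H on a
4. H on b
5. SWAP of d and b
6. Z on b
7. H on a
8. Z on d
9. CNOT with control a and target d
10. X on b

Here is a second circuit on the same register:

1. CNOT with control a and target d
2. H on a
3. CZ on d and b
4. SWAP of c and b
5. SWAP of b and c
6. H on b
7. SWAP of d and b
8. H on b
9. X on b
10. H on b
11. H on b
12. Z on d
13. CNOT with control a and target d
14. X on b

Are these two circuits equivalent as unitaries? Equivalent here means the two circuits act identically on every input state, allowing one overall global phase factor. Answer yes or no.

No, they are not equivalent — no single phase factor reconciles the two unitaries.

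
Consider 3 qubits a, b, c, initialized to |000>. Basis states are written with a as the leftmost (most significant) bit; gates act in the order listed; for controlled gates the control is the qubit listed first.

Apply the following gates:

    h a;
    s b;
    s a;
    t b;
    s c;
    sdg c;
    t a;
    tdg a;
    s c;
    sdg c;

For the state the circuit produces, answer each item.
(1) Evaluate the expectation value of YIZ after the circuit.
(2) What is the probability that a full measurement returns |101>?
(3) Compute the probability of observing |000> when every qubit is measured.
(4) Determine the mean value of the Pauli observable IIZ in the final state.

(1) The expectation value of YIZ is 1. Key observation: the block from step 5 through step 10 cancels to the identity and can be dropped.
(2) Outcome |101> occurs with probability 0.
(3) Outcome |000> occurs with probability 1/2.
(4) The observable IIZ averages to 1.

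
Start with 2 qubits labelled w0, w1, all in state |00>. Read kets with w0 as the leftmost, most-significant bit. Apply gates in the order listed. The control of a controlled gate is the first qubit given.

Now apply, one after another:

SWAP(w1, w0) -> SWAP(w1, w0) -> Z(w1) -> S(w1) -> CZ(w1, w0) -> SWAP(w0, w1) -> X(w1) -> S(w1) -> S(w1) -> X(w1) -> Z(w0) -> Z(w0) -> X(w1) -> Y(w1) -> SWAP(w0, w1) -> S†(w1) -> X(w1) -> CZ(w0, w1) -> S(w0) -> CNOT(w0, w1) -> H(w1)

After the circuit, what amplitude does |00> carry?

The amplitude on |00> is sqrt(2)*I/2.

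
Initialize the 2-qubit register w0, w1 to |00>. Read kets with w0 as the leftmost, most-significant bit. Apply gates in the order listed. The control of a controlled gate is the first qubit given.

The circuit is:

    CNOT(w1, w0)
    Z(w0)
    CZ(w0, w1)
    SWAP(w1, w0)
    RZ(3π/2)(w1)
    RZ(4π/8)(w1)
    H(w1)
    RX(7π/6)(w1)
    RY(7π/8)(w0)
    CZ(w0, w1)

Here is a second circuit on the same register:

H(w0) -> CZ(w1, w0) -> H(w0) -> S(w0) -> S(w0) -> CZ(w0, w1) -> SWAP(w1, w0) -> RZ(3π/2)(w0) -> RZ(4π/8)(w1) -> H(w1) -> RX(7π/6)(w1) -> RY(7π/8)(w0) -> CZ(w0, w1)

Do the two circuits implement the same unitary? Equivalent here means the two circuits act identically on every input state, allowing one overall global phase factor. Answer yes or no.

No — the two circuits implement different unitaries, even allowing a global phase.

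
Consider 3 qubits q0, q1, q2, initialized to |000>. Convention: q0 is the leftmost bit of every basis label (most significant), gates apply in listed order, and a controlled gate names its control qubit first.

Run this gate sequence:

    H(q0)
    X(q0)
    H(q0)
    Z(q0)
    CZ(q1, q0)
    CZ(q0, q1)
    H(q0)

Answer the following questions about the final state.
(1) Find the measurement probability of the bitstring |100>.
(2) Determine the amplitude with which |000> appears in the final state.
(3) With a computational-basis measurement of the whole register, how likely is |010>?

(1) The probability of measuring |100> is 1/2. Key observation: gates 1-4 undo each other exactly, leaving only the rest of the circuit to track.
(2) The final state's coefficient on |000> equals sqrt(2)/2.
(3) Outcome |010> occurs with probability 0.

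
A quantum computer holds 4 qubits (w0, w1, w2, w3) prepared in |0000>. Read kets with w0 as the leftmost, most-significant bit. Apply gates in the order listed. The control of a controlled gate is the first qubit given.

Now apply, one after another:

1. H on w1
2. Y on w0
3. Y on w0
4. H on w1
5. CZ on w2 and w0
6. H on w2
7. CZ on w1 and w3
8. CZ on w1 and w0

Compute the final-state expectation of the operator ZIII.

In the final state, ZIII has expectation 1.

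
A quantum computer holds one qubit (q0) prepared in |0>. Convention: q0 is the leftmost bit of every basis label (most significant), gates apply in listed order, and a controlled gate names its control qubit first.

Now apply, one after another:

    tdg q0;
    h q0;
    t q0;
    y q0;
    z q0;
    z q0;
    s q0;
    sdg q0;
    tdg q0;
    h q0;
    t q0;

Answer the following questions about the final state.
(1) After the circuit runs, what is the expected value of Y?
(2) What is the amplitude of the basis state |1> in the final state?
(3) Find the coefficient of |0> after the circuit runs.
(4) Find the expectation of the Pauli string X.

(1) The expectation value of Y is -sqrt(2)/2.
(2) The amplitude on |1> is 1/2 - I/2.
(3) The amplitude on |0> is sqrt(2)/2.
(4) The expectation value of X is sqrt(2)/2.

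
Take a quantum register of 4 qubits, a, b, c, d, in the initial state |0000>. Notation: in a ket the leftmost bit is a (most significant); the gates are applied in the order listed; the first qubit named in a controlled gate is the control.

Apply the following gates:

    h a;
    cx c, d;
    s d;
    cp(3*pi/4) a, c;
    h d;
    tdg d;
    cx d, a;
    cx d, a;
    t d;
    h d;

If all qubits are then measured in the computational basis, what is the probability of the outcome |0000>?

Outcome |0000> occurs with probability 1/2. Key observation: steps 5-10 multiply out to the identity, so the circuit reduces to the remaining gates.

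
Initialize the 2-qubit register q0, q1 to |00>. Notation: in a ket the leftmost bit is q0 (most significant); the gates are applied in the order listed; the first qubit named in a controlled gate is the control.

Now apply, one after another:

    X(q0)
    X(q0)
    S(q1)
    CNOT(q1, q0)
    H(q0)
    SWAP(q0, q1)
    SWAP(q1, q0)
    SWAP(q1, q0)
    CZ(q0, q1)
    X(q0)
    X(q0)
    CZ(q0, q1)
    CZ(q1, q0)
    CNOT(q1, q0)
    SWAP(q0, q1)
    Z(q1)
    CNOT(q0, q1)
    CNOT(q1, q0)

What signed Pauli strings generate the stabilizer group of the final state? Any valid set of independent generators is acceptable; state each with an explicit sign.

The stabilizer group can be generated by -XI, +IZ, among other valid generating sets. Key observation: the block from step 9 through step 12 cancels to the identity and can be dropped.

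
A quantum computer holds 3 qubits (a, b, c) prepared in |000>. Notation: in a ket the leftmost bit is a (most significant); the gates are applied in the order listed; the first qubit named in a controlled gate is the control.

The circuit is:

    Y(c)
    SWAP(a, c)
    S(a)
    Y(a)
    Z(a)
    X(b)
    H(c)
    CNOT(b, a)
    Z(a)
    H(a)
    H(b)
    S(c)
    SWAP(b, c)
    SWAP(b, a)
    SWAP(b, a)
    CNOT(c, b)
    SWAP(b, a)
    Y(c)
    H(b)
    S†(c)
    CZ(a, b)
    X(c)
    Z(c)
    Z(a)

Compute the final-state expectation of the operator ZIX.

The expectation value of ZIX is 1. Key observation: the block from step 14 through step 15 cancels to the identity and can be dropped.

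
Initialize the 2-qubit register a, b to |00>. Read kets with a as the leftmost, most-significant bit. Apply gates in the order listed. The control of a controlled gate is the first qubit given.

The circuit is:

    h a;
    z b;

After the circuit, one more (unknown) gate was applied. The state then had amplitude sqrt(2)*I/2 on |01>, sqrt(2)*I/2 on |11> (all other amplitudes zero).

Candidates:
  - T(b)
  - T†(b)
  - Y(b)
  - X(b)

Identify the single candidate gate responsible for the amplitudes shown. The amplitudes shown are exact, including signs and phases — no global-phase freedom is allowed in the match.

The unique candidate consistent with the amplitudes is Y(b).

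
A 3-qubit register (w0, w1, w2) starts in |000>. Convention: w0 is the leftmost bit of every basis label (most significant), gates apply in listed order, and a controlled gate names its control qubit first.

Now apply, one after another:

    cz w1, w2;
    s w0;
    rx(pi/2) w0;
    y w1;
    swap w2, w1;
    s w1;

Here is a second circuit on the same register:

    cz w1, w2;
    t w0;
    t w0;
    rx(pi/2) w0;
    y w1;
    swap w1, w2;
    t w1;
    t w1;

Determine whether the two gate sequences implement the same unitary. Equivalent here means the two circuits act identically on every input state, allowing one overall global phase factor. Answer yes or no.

Yes: on every input state the two circuits agree up to one overall phase factor.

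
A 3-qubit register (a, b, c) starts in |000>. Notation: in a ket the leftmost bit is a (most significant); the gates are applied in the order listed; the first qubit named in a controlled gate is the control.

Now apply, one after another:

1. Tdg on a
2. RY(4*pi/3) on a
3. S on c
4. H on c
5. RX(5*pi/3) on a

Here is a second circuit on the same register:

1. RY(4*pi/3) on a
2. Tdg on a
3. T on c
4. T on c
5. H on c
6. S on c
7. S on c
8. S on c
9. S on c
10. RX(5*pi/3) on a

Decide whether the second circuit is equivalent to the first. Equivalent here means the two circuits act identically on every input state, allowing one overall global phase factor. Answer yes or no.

No: there is an input state on which the two circuits produce genuinely different outputs (not merely differing by a phase).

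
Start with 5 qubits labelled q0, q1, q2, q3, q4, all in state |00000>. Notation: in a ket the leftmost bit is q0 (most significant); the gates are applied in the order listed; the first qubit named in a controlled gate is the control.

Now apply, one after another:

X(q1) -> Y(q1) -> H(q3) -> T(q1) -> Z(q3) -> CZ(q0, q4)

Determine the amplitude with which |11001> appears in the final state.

The amplitude on |11001> is 0.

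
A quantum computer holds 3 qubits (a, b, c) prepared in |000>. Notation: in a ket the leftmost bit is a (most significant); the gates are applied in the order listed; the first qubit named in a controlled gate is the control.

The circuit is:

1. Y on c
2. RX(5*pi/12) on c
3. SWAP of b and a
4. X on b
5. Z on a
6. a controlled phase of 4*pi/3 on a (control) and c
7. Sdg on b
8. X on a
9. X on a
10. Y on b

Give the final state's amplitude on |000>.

The amplitude on |000> is -sqrt(3*sqrt(2) + 6)/4 + sqrt(2 - sqrt(2))/4. Key observation: the block from step 8 through step 9 cancels to the identity and can be dropped.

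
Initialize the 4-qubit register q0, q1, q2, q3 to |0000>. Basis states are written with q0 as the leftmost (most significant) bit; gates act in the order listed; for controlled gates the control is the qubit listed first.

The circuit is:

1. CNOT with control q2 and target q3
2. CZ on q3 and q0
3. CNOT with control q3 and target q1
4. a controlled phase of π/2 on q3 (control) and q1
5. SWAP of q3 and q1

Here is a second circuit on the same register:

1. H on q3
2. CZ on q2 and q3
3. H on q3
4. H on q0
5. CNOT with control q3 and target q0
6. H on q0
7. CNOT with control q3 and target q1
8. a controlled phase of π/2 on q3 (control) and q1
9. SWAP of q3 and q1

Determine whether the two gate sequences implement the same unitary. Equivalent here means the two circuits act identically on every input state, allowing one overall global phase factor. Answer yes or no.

Yes, they are equivalent — the unitaries differ by at most a global phase.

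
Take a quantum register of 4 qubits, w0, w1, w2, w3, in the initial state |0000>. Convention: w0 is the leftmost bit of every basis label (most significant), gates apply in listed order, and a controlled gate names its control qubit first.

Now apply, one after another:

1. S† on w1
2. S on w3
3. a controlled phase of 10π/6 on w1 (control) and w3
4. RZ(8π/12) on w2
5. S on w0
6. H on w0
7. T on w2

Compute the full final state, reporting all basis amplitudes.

The resulting statevector has amplitude -sqrt(2)*exp(2*I*pi/3)/2 on |0000>, -sqrt(2)*exp(2*I*pi/3)/2 on |1000>, and 0 on every other basis state.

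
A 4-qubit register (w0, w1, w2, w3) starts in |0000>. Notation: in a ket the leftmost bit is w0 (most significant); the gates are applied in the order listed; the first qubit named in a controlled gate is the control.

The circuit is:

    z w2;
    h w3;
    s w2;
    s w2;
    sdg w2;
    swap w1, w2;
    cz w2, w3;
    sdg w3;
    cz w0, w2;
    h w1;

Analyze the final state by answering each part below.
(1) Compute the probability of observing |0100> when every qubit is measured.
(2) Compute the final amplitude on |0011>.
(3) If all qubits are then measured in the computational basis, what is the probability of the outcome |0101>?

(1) Outcome |0100> occurs with probability 1/4. Key observation: steps 4-5 multiply out to the identity, so the circuit reduces to the remaining gates.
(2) |0011> carries amplitude 0 in the final state.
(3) The probability of measuring |0101> is 1/4.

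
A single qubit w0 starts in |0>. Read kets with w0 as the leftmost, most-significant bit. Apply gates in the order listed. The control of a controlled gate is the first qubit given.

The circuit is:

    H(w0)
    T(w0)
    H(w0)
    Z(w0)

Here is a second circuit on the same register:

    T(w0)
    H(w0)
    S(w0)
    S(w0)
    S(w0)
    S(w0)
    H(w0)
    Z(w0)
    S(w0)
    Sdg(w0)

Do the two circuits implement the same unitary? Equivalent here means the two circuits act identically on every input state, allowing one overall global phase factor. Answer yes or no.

No: there is an input state on which the two circuits produce genuinely different outputs (not merely differing by a phase).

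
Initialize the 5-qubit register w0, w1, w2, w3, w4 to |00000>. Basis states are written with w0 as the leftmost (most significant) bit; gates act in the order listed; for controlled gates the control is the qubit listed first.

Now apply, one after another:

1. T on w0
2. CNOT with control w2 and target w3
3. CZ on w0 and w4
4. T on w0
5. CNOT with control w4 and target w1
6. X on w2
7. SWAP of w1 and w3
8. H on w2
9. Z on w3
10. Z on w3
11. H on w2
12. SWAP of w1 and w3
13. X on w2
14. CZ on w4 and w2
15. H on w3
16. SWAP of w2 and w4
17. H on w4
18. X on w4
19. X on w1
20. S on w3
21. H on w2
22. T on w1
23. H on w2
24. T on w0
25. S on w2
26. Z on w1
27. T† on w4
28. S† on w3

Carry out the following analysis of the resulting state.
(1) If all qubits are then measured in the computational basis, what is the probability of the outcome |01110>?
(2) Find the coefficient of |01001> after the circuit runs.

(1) A full measurement returns |01110> with probability 0.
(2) The amplitude on |01001> is -1/2.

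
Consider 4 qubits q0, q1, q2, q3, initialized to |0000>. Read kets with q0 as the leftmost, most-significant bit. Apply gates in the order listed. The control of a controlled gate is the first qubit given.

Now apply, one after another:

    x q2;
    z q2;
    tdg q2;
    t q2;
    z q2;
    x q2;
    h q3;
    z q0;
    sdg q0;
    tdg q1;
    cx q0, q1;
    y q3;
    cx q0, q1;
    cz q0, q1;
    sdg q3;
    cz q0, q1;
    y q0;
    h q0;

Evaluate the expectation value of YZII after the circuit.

In the final state, YZII has expectation 0. Key observation: the block from step 1 through step 6 cancels to the identity and can be dropped.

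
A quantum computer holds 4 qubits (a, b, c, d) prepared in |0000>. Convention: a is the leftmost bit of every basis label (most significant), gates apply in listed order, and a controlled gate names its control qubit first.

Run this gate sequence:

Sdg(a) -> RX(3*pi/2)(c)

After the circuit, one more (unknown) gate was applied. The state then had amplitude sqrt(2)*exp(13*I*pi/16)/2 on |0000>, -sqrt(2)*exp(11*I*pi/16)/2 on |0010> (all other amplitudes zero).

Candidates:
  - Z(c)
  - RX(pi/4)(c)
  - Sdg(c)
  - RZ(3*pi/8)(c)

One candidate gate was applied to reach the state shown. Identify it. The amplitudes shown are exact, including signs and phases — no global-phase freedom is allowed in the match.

The unique candidate consistent with the amplitudes is RZ(3*pi/8)(c).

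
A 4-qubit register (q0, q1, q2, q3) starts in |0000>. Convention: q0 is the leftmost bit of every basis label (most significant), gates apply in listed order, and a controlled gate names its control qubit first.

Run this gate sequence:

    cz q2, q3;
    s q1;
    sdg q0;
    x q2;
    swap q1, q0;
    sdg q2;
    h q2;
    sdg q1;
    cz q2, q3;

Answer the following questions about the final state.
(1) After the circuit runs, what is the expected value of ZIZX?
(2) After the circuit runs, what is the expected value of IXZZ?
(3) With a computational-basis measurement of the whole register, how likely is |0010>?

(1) In the final state, ZIZX has expectation 0.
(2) The observable IXZZ averages to 0.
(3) The probability of measuring |0010> is 1/2.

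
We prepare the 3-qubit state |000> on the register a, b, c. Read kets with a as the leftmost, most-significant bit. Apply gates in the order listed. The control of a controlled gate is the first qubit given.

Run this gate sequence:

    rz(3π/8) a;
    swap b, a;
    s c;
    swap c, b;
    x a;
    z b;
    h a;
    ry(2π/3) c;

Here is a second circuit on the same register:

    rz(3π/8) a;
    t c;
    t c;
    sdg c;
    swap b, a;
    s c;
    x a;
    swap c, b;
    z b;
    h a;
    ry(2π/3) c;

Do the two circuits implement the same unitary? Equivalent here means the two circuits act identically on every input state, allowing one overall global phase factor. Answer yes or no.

Yes, they are equivalent — the unitaries differ by at most a global phase.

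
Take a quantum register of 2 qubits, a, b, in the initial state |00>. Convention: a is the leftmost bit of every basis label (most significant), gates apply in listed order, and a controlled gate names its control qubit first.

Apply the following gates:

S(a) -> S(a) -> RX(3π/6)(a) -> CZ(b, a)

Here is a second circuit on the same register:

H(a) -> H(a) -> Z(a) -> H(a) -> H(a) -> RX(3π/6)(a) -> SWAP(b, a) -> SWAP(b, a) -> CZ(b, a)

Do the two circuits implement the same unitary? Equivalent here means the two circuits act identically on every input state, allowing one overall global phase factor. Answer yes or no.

Yes: on every input state the two circuits agree up to one overall phase factor.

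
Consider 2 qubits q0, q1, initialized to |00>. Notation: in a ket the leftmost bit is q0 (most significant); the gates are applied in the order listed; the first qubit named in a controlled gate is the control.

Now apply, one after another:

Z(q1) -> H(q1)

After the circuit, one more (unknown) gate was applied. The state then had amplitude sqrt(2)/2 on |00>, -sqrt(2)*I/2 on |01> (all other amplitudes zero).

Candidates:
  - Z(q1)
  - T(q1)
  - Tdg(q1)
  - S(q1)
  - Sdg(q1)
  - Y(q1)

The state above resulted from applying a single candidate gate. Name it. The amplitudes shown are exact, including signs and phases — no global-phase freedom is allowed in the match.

It was Sdg(q1) that produced the state shown.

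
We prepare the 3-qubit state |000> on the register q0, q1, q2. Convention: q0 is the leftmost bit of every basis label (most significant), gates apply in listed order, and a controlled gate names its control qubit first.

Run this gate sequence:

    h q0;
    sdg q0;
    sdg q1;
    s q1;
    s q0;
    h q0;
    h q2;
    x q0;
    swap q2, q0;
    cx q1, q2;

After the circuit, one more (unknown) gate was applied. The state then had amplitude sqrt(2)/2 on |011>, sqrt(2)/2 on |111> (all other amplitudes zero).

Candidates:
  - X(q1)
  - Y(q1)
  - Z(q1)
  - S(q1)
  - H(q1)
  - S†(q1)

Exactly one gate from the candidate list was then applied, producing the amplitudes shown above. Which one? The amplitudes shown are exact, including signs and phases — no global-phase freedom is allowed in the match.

The unique candidate consistent with the amplitudes is X(q1).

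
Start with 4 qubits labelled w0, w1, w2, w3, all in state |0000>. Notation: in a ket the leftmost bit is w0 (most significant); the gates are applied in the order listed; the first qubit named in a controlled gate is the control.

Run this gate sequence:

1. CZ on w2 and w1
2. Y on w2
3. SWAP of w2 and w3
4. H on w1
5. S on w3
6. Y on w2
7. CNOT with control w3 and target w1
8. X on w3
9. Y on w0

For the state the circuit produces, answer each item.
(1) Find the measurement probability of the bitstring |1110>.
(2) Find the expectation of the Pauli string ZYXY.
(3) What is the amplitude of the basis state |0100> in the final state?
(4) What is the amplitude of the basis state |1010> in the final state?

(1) Outcome |1110> occurs with probability 1/2.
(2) In the final state, ZYXY has expectation 0.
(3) |0100> carries amplitude 0 in the final state.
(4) The amplitude on |1010> is sqrt(2)/2.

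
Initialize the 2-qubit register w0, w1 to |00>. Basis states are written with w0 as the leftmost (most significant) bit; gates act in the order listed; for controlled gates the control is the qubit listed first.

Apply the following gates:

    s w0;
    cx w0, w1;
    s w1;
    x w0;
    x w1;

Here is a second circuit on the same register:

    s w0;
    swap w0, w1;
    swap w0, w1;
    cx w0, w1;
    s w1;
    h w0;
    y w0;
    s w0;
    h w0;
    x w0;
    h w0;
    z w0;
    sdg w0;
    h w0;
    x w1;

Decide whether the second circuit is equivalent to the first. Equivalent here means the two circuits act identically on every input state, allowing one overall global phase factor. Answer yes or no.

No — the two circuits implement different unitaries, even allowing a global phase.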